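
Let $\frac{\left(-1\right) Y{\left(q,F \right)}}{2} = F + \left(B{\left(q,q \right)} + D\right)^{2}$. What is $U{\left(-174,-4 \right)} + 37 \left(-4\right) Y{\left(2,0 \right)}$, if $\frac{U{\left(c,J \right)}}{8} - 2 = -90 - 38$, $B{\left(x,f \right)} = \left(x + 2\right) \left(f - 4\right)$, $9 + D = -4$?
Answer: $129528$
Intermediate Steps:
$D = -13$ ($D = -9 - 4 = -13$)
$B{\left(x,f \right)} = \left(-4 + f\right) \left(2 + x\right)$ ($B{\left(x,f \right)} = \left(2 + x\right) \left(-4 + f\right) = \left(-4 + f\right) \left(2 + x\right)$)
$U{\left(c,J \right)} = -1008$ ($U{\left(c,J \right)} = 16 + 8 \left(-90 - 38\right) = 16 + 8 \left(-128\right) = 16 - 1024 = -1008$)
$Y{\left(q,F \right)} = - 2 F - 2 \left(-21 + q^{2} - 2 q\right)^{2}$ ($Y{\left(q,F \right)} = - 2 \left(F + \left(\left(-8 - 4 q + 2 q + q q\right) - 13\right)^{2}\right) = - 2 \left(F + \left(\left(-8 - 4 q + 2 q + q^{2}\right) - 13\right)^{2}\right) = - 2 \left(F + \left(\left(-8 + q^{2} - 2 q\right) - 13\right)^{2}\right) = - 2 \left(F + \left(-21 + q^{2} - 2 q\right)^{2}\right) = - 2 F - 2 \left(-21 + q^{2} - 2 q\right)^{2}$)
$U{\left(-174,-4 \right)} + 37 \left(-4\right) Y{\left(2,0 \right)} = -1008 + 37 \left(-4\right) \left(\left(-2\right) 0 - 2 \left(21 - 2^{2} + 2 \cdot 2\right)^{2}\right) = -1008 - 148 \left(0 - 2 \left(21 - 4 + 4\right)^{2}\right) = -1008 - 148 \left(0 - 2 \cdot 21^{2}\right) = -1008 - 148 \left(0 - 882\right) = -1008 - -130536 = -1008 + 130536 = 129528$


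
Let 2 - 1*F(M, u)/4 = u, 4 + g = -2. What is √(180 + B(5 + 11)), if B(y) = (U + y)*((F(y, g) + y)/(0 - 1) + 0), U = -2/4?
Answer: 2*I*√141 ≈ 23.749*I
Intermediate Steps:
g = -6 (g = -4 - 2 = -6)
F(M, u) = 8 - 4*u
U = -½ (U = -2*¼ = -½ ≈ -0.50000)
B(y) = (-32 - y)*(-½ + y) (B(y) = (-½ + y)*(((8 - 4*(-6)) + y)/(0 - 1) + 0) = (-½ + y)*(((8 + 24) + y)/(-1) + 0) = (-½ + y)*((32 + y)*(-1) + 0) = (-½ + y)*((-32 - y) + 0) = (-½ + y)*(-32 - y) = (-32 - y)*(-½ + y))
√(180 + B(5 + 11)) = √(180 + (16 - (5 + 11)² - 63*(5 + 11)/2)) = √(180 + (16 - 1*16² - 63/2*16)) = √(180 + (16 - 1*256 - 504)) = √(180 + (16 - 256 - 504)) = √(180 - 744) = √(-564) = 2*I*√141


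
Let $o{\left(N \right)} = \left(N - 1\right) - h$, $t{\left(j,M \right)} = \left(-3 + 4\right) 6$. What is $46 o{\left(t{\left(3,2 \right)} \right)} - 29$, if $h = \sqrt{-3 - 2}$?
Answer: $201 - 46 i \sqrt{5} \approx 201.0 - 102.86 i$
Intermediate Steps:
$t{\left(j,M \right)} = 6$ ($t{\left(j,M \right)} = 1 \cdot 6 = 6$)
$h = i \sqrt{5}$ ($h = \sqrt{-5} = i \sqrt{5} \approx 2.2361 i$)
$o{\left(N \right)} = -1 + N - i \sqrt{5}$ ($o{\left(N \right)} = \left(N - 1\right) - i \sqrt{5} = \left(-1 + N\right) - i \sqrt{5} = -1 + N - i \sqrt{5}$)
$46 o{\left(t{\left(3,2 \right)} \right)} - 29 = 46 \left(-1 + 6 - i \sqrt{5}\right) - 29 = 46 \left(5 - i \sqrt{5}\right) - 29 = \left(230 - 46 i \sqrt{5}\right) - 29 = 201 - 46 i \sqrt{5}$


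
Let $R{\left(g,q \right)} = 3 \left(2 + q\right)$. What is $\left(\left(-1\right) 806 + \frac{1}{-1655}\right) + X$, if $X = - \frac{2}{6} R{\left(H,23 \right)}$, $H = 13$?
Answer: $- \frac{1375306}{1655} \approx -831.0$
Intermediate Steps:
$R{\left(g,q \right)} = 6 + 3 q$
$X = -25$ ($X = - \frac{2}{6} \left(6 + 3 \cdot 23\right) = \left(-2\right) \frac{1}{6} \left(6 + 69\right) = \left(- \frac{1}{3}\right) 75 = -25$)
$\left(\left(-1\right) 806 + \frac{1}{-1655}\right) + X = \left(\left(-1\right) 806 + \frac{1}{-1655}\right) - 25 = \left(-806 - \frac{1}{1655}\right) - 25 = - \frac{1333931}{1655} - 25 = - \frac{1375306}{1655}$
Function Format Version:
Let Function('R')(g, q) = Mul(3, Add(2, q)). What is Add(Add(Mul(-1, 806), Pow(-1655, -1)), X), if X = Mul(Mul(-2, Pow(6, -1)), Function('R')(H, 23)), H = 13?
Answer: Rational(-1375306, 1655) ≈ -831.00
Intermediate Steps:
Function('R')(g, q) = Add(6, Mul(3, q))
X = -25 (X = Mul(Mul(-2, Pow(6, -1)), Add(6, Mul(3, 23))) = Mul(Mul(-2, Rational(1, 6)), Add(6, 69)) = Mul(Rational(-1, 3), 75) = -25)
Add(Add(Mul(-1, 806), Pow(-1655, -1)), X) = Add(Add(Mul(-1, 806), Pow(-1655, -1)), -25) = Add(Add(-806, Rational(-1, 1655)), -25) = Add(Rational(-1333931, 1655), -25) = Rational(-1375306, 1655)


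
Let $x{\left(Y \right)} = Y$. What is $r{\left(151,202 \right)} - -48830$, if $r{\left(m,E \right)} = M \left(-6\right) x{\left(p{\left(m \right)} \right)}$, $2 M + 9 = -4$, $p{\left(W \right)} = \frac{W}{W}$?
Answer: $48869$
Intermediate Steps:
$p{\left(W \right)} = 1$
$M = - \frac{13}{2}$ ($M = - \frac{9}{2} + \frac{1}{2} \left(-4\right) = - \frac{9}{2} - 2 = - \frac{13}{2} \approx -6.5$)
$r{\left(m,E \right)} = 39$ ($r{\left(m,E \right)} = \left(- \frac{13}{2}\right) \left(-6\right) 1 = 39 \cdot 1 = 39$)
$r{\left(151,202 \right)} - -48830 = 39 - -48830 = 39 + 48830 = 48869$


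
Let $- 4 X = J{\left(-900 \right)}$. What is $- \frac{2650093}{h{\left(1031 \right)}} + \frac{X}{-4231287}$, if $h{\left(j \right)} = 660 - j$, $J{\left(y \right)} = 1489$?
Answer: $\frac{44853216791183}{6279229908} \approx 7143.1$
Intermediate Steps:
$X = - \frac{1489}{4}$ ($X = \left(- \frac{1}{4}\right) 1489 = - \frac{1489}{4} \approx -372.25$)
$- \frac{2650093}{h{\left(1031 \right)}} + \frac{X}{-4231287} = - \frac{2650093}{660 - 1031} - \frac{1489}{4 \left(-4231287\right)} = - \frac{2650093}{660 - 1031} - - \frac{1489}{16925148} = - \frac{2650093}{-371} + \frac{1489}{16925148} = \left(-2650093\right) \left(- \frac{1}{371}\right) + \frac{1489}{16925148} = \frac{2650093}{371} + \frac{1489}{16925148} = \frac{44853216791183}{6279229908}$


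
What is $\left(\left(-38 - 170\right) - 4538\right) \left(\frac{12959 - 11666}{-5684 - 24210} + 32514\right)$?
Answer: $- \frac{2306490085179}{14947} \approx -1.5431 \cdot 10^{8}$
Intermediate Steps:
$\left(\left(-38 - 170\right) - 4538\right) \left(\frac{12959 - 11666}{-5684 - 24210} + 32514\right) = \left(\left(-38 - 170\right) - 4538\right) \left(\frac{1293}{-29894} + 32514\right) = \left(-208 - 4538\right) \left(1293 \left(- \frac{1}{29894}\right) + 32514\right) = - 4746 \left(- \frac{1293}{29894} + 32514\right) = \left(-4746\right) \frac{971972223}{29894} = - \frac{2306490085179}{14947}$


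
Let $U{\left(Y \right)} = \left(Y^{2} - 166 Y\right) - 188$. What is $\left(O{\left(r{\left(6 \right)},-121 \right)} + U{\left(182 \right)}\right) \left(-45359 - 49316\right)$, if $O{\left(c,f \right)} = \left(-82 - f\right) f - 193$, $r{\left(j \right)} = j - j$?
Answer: $207148900$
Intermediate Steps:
$r{\left(j \right)} = 0$
$O{\left(c,f \right)} = -193 + f \left(-82 - f\right)$ ($O{\left(c,f \right)} = f \left(-82 - f\right) - 193 = -193 + f \left(-82 - f\right)$)
$U{\left(Y \right)} = -188 + Y^{2} - 166 Y$
$\left(O{\left(r{\left(6 \right)},-121 \right)} + U{\left(182 \right)}\right) \left(-45359 - 49316\right) = \left(\left(-193 - \left(-121\right)^{2} - -9922\right) - \left(30400 - 33124\right)\right) \left(-45359 - 49316\right) = \left(\left(-193 - 14641 + 9922\right) - -2724\right) \left(-94675\right) = \left(\left(-193 - 14641 + 9922\right) + 2724\right) \left(-94675\right) = \left(-4912 + 2724\right) \left(-94675\right) = \left(-2188\right) \left(-94675\right) = 207148900$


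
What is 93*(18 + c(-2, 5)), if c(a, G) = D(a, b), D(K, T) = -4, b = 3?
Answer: 1302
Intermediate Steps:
c(a, G) = -4
93*(18 + c(-2, 5)) = 93*(18 - 4) = 93*14 = 1302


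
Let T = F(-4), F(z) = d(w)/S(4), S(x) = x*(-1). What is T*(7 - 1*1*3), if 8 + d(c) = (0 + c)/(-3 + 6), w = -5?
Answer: 29/3 ≈ 9.6667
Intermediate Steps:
d(c) = -8 + c/3 (d(c) = -8 + (0 + c)/(-3 + 6) = -8 + c/3)
S(x) = -x
F(z) = 29/12 (F(z) = (-8 + (1/3)*(-5))/((-1*4)) = (-8 - 5/3)/(-4) = -29/3*(-1/4) = 29/12)
T = 29/12 ≈ 2.4167
T*(7 - 1*1*3) = 29*(7 - 1*1*3)/12 = 29*(7 - 1*3)/12 = 29*(7 - 3)/12 = (29/12)*4 = 29/3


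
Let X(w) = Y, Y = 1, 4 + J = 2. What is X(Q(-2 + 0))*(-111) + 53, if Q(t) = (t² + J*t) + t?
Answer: -58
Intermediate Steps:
J = -2 (J = -4 + 2 = -2)
Q(t) = t² - t (Q(t) = (t² - 2*t) + t = t² - t)
X(w) = 1
X(Q(-2 + 0))*(-111) + 53 = 1*(-111) + 53 = -111 + 53 = -58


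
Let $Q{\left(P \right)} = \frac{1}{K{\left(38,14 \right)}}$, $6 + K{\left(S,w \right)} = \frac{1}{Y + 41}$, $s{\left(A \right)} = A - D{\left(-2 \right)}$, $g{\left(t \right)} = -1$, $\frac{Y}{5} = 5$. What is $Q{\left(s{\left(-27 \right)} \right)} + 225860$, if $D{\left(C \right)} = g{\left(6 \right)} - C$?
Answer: $\frac{89214634}{395} \approx 2.2586 \cdot 10^{5}$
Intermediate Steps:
$Y = 25$ ($Y = 5 \cdot 5 = 25$)
$D{\left(C \right)} = -1 - C$
$s{\left(A \right)} = -1 + A$ ($s{\left(A \right)} = A - \left(-1 - -2\right) = A - \left(-1 + 2\right) = A - 1 = -1 + A$)
$K{\left(S,w \right)} = - \frac{395}{66}$ ($K{\left(S,w \right)} = -6 + \frac{1}{25 + 41} = -6 + \frac{1}{66} = - \frac{395}{66}$)
$Q{\left(P \right)} = - \frac{66}{395}$ ($Q{\left(P \right)} = \frac{1}{- \frac{395}{66}} = - \frac{66}{395}$)
$Q{\left(s{\left(-27 \right)} \right)} + 225860 = - \frac{66}{395} + 225860 = \frac{89214634}{395}$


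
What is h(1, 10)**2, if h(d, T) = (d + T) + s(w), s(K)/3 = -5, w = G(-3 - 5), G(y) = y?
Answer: 16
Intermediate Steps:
w = -8 (w = -3 - 5 = -8)
s(K) = -15 (s(K) = 3*(-5) = -15)
h(d, T) = -15 + T + d (h(d, T) = (d + T) - 15 = (T + d) - 15 = -15 + T + d)
h(1, 10)**2 = (-15 + 10 + 1)**2 = (-4)**2 = 16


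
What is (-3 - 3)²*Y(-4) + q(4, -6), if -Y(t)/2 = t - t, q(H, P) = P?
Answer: -6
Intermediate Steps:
Y(t) = 0 (Y(t) = -2*(t - t) = -2*0 = 0)
(-3 - 3)²*Y(-4) + q(4, -6) = (-3 - 3)²*0 - 6 = (-6)²*0 - 6 = 36*0 - 6 = 0 - 6 = -6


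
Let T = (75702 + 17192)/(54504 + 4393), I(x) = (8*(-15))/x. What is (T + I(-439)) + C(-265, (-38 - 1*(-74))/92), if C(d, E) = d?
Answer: -6803934389/25855783 ≈ -263.15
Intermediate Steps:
I(x) = -120/x
T = 92894/58897 ≈ 1.5772
(T + I(-439)) + C(-265, (-38 - 1*(-74))/92) = (92894/58897 - 120/(-439)) - 265 = (92894/58897 - 120*(-1/439)) - 265 = (92894/58897 + 120/439) - 265 = 47848106/25855783 - 265 = -6803934389/25855783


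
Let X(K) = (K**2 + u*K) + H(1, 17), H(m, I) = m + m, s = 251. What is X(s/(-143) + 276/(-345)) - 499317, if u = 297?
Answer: -255646945531/511225 ≈ -5.0007e+5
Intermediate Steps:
H(m, I) = 2*m
X(K) = 2 + K**2 + 297*K (X(K) = (K**2 + 297*K) + 2*1 = (K**2 + 297*K) + 2 = 2 + K**2 + 297*K)
X(s/(-143) + 276/(-345)) - 499317 = (2 + (251/(-143) + 276/(-345))**2 + 297*(251/(-143) + 276/(-345))) - 499317 = (2 + (251*(-1/143) + 276*(-1/345))**2 + 297*(251*(-1/143) + 276*(-1/345))) - 499317 = (2 + (-251/143 - 4/5)**2 + 297*(-251/143 - 4/5)) - 499317 = (2 + (-1827/715)**2 + 297*(-1827/715)) - 499317 = (2 + 3337929/511225 - 49329/65) - 499317 = -383612206/511225 - 499317 = -255646945531/511225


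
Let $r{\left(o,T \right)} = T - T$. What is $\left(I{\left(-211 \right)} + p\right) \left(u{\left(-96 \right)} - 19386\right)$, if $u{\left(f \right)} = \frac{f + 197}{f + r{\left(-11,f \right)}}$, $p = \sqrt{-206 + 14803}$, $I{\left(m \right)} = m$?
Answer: $\frac{392704127}{96} - \frac{1861157 \sqrt{14597}}{96} \approx 1.7484 \cdot 10^{6}$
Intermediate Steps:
$r{\left(o,T \right)} = 0$
$p = \sqrt{14597} \approx 120.82$
$u{\left(f \right)} = \frac{197 + f}{f}$ ($u{\left(f \right)} = \frac{f + 197}{f + 0} = \frac{197 + f}{f}$)
$\left(I{\left(-211 \right)} + p\right) \left(u{\left(-96 \right)} - 19386\right) = \left(-211 + \sqrt{14597}\right) \left(\frac{197 - 96}{-96} - 19386\right) = \left(-211 + \sqrt{14597}\right) \left(\left(- \frac{1}{96}\right) 101 - 19386\right) = \left(-211 + \sqrt{14597}\right) \left(- \frac{101}{96} - 19386\right) = \left(-211 + \sqrt{14597}\right) \left(- \frac{1861157}{96}\right) = \frac{392704127}{96} - \frac{1861157 \sqrt{14597}}{96}$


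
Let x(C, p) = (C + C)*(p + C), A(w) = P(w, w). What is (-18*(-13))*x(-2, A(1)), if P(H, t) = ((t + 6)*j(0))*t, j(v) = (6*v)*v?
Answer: 1872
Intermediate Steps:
j(v) = 6*v**2
P(H, t) = 0 (P(H, t) = ((t + 6)*(6*0**2))*t = ((6 + t)*(6*0))*t = ((6 + t)*0)*t = 0*t = 0)
A(w) = 0
x(C, p) = 2*C*(C + p) (x(C, p) = (2*C)*(C + p) = 2*C*(C + p))
(-18*(-13))*x(-2, A(1)) = (-18*(-13))*(2*(-2)*(-2 + 0)) = 234*(2*(-2)*(-2)) = 234*8 = 1872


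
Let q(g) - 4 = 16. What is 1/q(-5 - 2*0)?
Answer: 1/20 ≈ 0.050000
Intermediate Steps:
q(g) = 20 (q(g) = 4 + 16 = 20)
1/q(-5 - 2*0) = 1/20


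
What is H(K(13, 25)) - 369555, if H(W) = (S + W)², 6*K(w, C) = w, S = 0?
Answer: -13303811/36 ≈ -3.6955e+5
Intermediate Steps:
K(w, C) = w/6
H(W) = W² (H(W) = (0 + W)² = W²)
H(K(13, 25)) - 369555 = ((⅙)*13)² - 369555 = (13/6)² - 369555 = 169/36 - 369555 = -13303811/36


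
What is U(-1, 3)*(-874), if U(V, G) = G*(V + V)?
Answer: 5244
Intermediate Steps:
U(V, G) = 2*G*V (U(V, G) = G*(2*V) = 2*G*V)
U(-1, 3)*(-874) = (2*3*(-1))*(-874) = -6*(-874) = 5244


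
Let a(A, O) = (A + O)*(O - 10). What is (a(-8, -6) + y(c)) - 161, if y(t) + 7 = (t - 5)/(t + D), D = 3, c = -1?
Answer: 53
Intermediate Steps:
a(A, O) = (-10 + O)*(A + O) (a(A, O) = (A + O)*(-10 + O) = (-10 + O)*(A + O))
y(t) = -7 + (-5 + t)/(3 + t) (y(t) = -7 + (t - 5)/(t + 3) = -7 + (-5 + t)/(3 + t))
(a(-8, -6) + y(c)) - 161 = (((-6)² - 10*(-8) - 10*(-6) - 8*(-6)) + 2*(-13 - 3*(-1))/(3 - 1)) - 161 = ((36 + 80 + 60 + 48) + 2*(-13 + 3)/2) - 161 = (224 + 2*(½)*(-10)) - 161 = (224 - 10) - 161 = 214 - 161 = 53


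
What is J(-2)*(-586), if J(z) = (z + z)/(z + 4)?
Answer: 1172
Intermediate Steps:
J(z) = 2*z/(4 + z) (J(z) = (2*z)/(4 + z) = 2*z/(4 + z))
J(-2)*(-586) = (2*(-2)/(4 - 2))*(-586) = (2*(-2)/2)*(-586) = (2*(-2)*(1/2))*(-586) = -2*(-586) = 1172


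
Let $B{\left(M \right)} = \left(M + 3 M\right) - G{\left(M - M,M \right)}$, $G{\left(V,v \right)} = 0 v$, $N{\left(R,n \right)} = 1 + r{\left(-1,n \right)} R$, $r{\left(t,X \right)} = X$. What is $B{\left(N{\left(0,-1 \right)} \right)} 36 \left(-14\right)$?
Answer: $-2016$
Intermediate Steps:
$N{\left(R,n \right)} = 1 + R n$ ($N{\left(R,n \right)} = 1 + n R = 1 + R n$)
$G{\left(V,v \right)} = 0$
$B{\left(M \right)} = 4 M$ ($B{\left(M \right)} = \left(M + 3 M\right) - 0 = 4 M + 0 = 4 M$)
$B{\left(N{\left(0,-1 \right)} \right)} 36 \left(-14\right) = 4 \left(1 + 0 \left(-1\right)\right) 36 \left(-14\right) = 4 \left(1 + 0\right) 36 \left(-14\right) = 4 \cdot 1 \cdot 36 \left(-14\right) = 4 \cdot 36 \left(-14\right) = 144 \left(-14\right) = -2016$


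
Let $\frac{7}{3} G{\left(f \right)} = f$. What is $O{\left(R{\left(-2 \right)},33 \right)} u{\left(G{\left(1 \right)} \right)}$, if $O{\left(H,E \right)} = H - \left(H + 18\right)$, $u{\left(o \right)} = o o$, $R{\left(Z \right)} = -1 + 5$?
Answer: $- \frac{162}{49} \approx -3.3061$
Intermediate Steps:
$G{\left(f \right)} = \frac{3 f}{7}$
$R{\left(Z \right)} = 4$
$u{\left(o \right)} = o^{2}$
$O{\left(H,E \right)} = -18$ ($O{\left(H,E \right)} = H - \left(18 + H\right) = -18$)
$O{\left(R{\left(-2 \right)},33 \right)} u{\left(G{\left(1 \right)} \right)} = - 18 \left(\frac{3}{7} \cdot 1\right)^{2} = - 18 \left(\frac{3}{7}\right)^{2} = \left(-18\right) \frac{9}{49} = - \frac{162}{49}$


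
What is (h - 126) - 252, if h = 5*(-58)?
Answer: -668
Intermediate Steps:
h = -290
(h - 126) - 252 = (-290 - 126) - 252 = -416 - 252 = -668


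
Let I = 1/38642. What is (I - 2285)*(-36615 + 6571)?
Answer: 1326397068318/19321 ≈ 6.8650e+7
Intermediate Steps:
I = 1/38642 ≈ 2.5879e-5
(I - 2285)*(-36615 + 6571) = (1/38642 - 2285)*(-36615 + 6571) = -88296969/38642*(-30044) = 1326397068318/19321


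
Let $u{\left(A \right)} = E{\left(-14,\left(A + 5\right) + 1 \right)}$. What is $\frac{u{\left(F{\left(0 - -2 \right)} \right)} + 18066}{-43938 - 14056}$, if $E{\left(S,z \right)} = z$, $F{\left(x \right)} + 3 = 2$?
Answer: $- \frac{18071}{57994} \approx -0.3116$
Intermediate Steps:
$F{\left(x \right)} = -1$ ($F{\left(x \right)} = -3 + 2 = -1$)
$u{\left(A \right)} = 6 + A$ ($u{\left(A \right)} = \left(A + 5\right) + 1 = \left(5 + A\right) + 1 = 6 + A$)
$\frac{u{\left(F{\left(0 - -2 \right)} \right)} + 18066}{-43938 - 14056} = \frac{\left(6 - 1\right) + 18066}{-43938 - 14056} = \frac{5 + 18066}{-57994} = 18071 \left(- \frac{1}{57994}\right) = - \frac{18071}{57994}$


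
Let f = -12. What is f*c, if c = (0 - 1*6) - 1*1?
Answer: 84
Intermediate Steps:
c = -7 (c = (0 - 6) - 1 = -6 - 1 = -7)
f*c = -12*(-7) = 84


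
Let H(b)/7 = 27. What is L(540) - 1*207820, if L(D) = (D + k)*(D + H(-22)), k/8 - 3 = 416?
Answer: 2629448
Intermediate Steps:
k = 3352 (k = 24 + 8*416 = 24 + 3328 = 3352)
H(b) = 189 (H(b) = 7*27 = 189)
L(D) = (189 + D)*(3352 + D) (L(D) = (D + 3352)*(D + 189) = (3352 + D)*(189 + D) = (189 + D)*(3352 + D))
L(540) - 1*207820 = (633528 + 540² + 3541*540) - 1*207820 = (633528 + 291600 + 1912140) - 207820 = 2837268 - 207820 = 2629448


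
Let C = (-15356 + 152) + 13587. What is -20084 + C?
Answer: -21701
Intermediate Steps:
C = -1617 (C = -15204 + 13587 = -1617)
-20084 + C = -20084 - 1617 = -21701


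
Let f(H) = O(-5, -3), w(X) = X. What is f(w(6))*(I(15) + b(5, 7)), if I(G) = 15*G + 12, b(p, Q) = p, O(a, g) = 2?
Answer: 484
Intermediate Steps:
I(G) = 12 + 15*G
f(H) = 2
f(w(6))*(I(15) + b(5, 7)) = 2*((12 + 15*15) + 5) = 2*((12 + 225) + 5) = 2*(237 + 5) = 2*242 = 484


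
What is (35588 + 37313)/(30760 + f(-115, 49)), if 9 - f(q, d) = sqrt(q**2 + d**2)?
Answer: 2243090869/946715735 + 72901*sqrt(15626)/946715735 ≈ 2.3790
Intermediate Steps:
f(q, d) = 9 - sqrt(d**2 + q**2) (f(q, d) = 9 - sqrt(q**2 + d**2) = 9 - sqrt(d**2 + q**2))
(35588 + 37313)/(30760 + f(-115, 49)) = (35588 + 37313)/(30760 + (9 - sqrt(49**2 + (-115)**2))) = 72901/(30760 + (9 - sqrt(2401 + 13225))) = 72901/(30760 + (9 - sqrt(15626))) = 72901/(30769 - sqrt(15626))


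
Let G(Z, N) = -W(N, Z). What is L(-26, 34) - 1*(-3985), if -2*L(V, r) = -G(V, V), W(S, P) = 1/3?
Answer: 23909/6 ≈ 3984.8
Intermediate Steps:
W(S, P) = ⅓ (W(S, P) = 1*(⅓) = ⅓)
G(Z, N) = -⅓ (G(Z, N) = -1*⅓ = -⅓)
L(V, r) = -⅙ (L(V, r) = -(-1)*(-1)/(2*3) = -½*⅓ = -⅙)
L(-26, 34) - 1*(-3985) = -⅙ - 1*(-3985) = -⅙ + 3985 = 23909/6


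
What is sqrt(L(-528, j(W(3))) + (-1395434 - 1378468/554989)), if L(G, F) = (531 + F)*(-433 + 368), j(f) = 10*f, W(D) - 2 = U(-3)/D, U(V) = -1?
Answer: I*sqrt(3966993241001475879)/1664967 ≈ 1196.3*I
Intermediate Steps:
W(D) = 2 - 1/D
L(G, F) = -34515 - 65*F (L(G, F) = (531 + F)*(-65) = -34515 - 65*F)
sqrt(L(-528, j(W(3))) + (-1395434 - 1378468/554989)) = sqrt((-34515 - 650*(2 - 1/3)) + (-1395434 - 1378468/554989)) = sqrt((-34515 - 650*5/3) - 774451898694/554989) = sqrt((-34515 - 65*50/3) - 774451898694/554989) = sqrt((-34515 - 3250/3) - 774451898694/554989) = sqrt(-106795/3 - 774451898694/554989) = sqrt(-2382625746337/1664967) = I*sqrt(3966993241001475879)/1664967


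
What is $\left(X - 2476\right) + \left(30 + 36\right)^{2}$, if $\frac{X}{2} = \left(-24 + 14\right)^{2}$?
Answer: $2080$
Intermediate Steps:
$X = 200$ ($X = 2 \left(-24 + 14\right)^{2} = 2 \left(-10\right)^{2} = 2 \cdot 100 = 200$)
$\left(X - 2476\right) + \left(30 + 36\right)^{2} = \left(200 - 2476\right) + \left(30 + 36\right)^{2} = -2276 + 66^{2} = -2276 + 4356 = 2080$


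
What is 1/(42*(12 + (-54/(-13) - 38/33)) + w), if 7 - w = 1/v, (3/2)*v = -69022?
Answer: 19740292/12576499049 ≈ 0.0015696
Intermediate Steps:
v = -138044/3 (v = (2/3)*(-69022) = -138044/3 ≈ -46015.)
w = 966311/138044 (w = 7 - 1/(-138044/3) = 7 - 1*(-3/138044) = 7 + 3/138044 = 966311/138044 ≈ 7.0000)
1/(42*(12 + (-54/(-13) - 38/33)) + w) = 1/(42*(12 + (-54/(-13) - 38/33)) + 966311/138044) = 1/(42*(12 + (-54*(-1/13) - 38*1/33)) + 966311/138044) = 1/(42*(12 + (54/13 - 38/33)) + 966311/138044) = 1/(42*(12 + 1288/429) + 966311/138044) = 1/(42*(6436/429) + 966311/138044) = 1/(90104/143 + 966311/138044) = 1/(12576499049/19740292) = 19740292/12576499049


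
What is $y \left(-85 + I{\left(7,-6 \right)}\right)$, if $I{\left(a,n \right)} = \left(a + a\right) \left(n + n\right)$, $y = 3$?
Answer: $-759$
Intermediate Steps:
$I{\left(a,n \right)} = 4 a n$ ($I{\left(a,n \right)} = 2 a 2 n = 4 a n$)
$y \left(-85 + I{\left(7,-6 \right)}\right) = 3 \left(-85 + 4 \cdot 7 \left(-6\right)\right) = 3 \left(-85 - 168\right) = 3 \left(-253\right) = -759$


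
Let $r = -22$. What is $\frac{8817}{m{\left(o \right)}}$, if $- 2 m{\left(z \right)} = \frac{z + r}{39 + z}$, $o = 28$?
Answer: $-196913$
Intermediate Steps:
$m{\left(z \right)} = - \frac{-22 + z}{2 \left(39 + z\right)}$ ($m{\left(z \right)} = - \frac{\left(z - 22\right) \frac{1}{39 + z}}{2} = - \frac{\left(-22 + z\right) \frac{1}{39 + z}}{2} = - \frac{\frac{1}{39 + z} \left(-22 + z\right)}{2} = - \frac{-22 + z}{2 \left(39 + z\right)}$)
$\frac{8817}{m{\left(o \right)}} = \frac{8817}{\frac{1}{2} \frac{1}{39 + 28} \left(22 - 28\right)} = \frac{8817}{\frac{1}{2} \cdot \frac{1}{67} \left(22 - 28\right)} = \frac{8817}{\frac{1}{2} \cdot \frac{1}{67} \left(-6\right)} = \frac{8817}{- \frac{3}{67}} = 8817 \left(- \frac{67}{3}\right) = -196913$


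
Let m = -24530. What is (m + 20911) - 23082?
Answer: -26701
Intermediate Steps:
(m + 20911) - 23082 = (-24530 + 20911) - 23082 = -3619 - 23082 = -26701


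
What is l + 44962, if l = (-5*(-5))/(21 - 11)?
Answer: 89929/2 ≈ 44965.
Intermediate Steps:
l = 5/2 (l = 25/10 = 25*(⅒) = 5/2 ≈ 2.5000)
l + 44962 = 5/2 + 44962 = 89929/2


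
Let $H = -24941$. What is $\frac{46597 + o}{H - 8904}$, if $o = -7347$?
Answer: $- \frac{7850}{6769} \approx -1.1597$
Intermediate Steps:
$\frac{46597 + o}{H - 8904} = \frac{46597 - 7347}{-24941 - 8904} = \frac{39250}{-33845} = 39250 \left(- \frac{1}{33845}\right) = - \frac{7850}{6769}$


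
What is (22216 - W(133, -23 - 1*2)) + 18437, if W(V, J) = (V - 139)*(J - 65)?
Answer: 40113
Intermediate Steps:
W(V, J) = (-139 + V)*(-65 + J)
(22216 - W(133, -23 - 1*2)) + 18437 = (22216 - (9035 - 139*(-23 - 1*2) - 65*133 + (-23 - 1*2)*133)) + 18437 = (22216 - (9035 - 139*(-23 - 2) - 8645 + (-23 - 2)*133)) + 18437 = (22216 - (9035 - 139*(-25) - 8645 - 25*133)) + 18437 = (22216 - (9035 + 3475 - 8645 - 3325)) + 18437 = (22216 - 1*540) + 18437 = (22216 - 540) + 18437 = 21676 + 18437 = 40113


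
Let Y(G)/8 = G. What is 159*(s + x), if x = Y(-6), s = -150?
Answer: -31482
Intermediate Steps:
Y(G) = 8*G
x = -48 (x = 8*(-6) = -48)
159*(s + x) = 159*(-150 - 48) = 159*(-198) = -31482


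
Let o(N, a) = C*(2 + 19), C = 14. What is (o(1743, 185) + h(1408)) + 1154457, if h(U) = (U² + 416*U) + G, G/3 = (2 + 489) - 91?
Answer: 3724143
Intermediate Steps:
G = 1200 (G = 3*((2 + 489) - 91) = 3*(491 - 91) = 3*400 = 1200)
o(N, a) = 294 (o(N, a) = 14*(2 + 19) = 14*21 = 294)
h(U) = 1200 + U² + 416*U (h(U) = (U² + 416*U) + 1200 = 1200 + U² + 416*U)
(o(1743, 185) + h(1408)) + 1154457 = (294 + (1200 + 1408² + 416*1408)) + 1154457 = (294 + (1200 + 1982464 + 585728)) + 1154457 = (294 + 2569392) + 1154457 = 2569686 + 1154457 = 3724143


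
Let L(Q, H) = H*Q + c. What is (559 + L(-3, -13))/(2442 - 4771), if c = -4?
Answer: -594/2329 ≈ -0.25504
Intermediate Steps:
L(Q, H) = -4 + H*Q (L(Q, H) = H*Q - 4 = -4 + H*Q)
(559 + L(-3, -13))/(2442 - 4771) = (559 + (-4 - 13*(-3)))/(2442 - 4771) = (559 + (-4 + 39))/(-2329) = (559 + 35)*(-1/2329) = 594*(-1/2329) = -594/2329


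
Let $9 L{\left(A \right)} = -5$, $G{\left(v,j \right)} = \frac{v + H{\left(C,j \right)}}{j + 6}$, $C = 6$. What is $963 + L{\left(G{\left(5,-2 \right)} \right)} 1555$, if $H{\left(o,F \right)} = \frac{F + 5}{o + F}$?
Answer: $\frac{892}{9} \approx 99.111$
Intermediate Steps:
$H{\left(o,F \right)} = \frac{5 + F}{F + o}$
$G{\left(v,j \right)} = \frac{v + \frac{5 + j}{6 + j}}{6 + j}$ ($G{\left(v,j \right)} = \frac{v + \frac{5 + j}{j + 6}}{j + 6} = \frac{v + \frac{5 + j}{6 + j}}{6 + j}$)
$L{\left(A \right)} = - \frac{5}{9}$ ($L{\left(A \right)} = \frac{1}{9} \left(-5\right) = - \frac{5}{9}$)
$963 + L{\left(G{\left(5,-2 \right)} \right)} 1555 = 963 - \frac{7775}{9} = \frac{892}{9}$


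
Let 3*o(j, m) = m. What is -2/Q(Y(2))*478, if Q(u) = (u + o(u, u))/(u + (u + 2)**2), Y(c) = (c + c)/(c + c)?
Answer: -7170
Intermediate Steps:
o(j, m) = m/3
Y(c) = 1 (Y(c) = (2*c)/((2*c)) = (2*c)*(1/(2*c)) = 1)
Q(u) = 4*u/(3*(u + (2 + u)**2)) (Q(u) = (u + u/3)/(u + (u + 2)**2) = (4*u/3)/(u + (2 + u)**2) = 4*u/(3*(u + (2 + u)**2)))
-2/Q(Y(2))*478 = -(3/2 + 3*(2 + 1)**2/2)*478 = -2/((4/3)*1/(1 + 3**2))*478 = -2/((4/3)*1/(1 + 9))*478 = -2/((4/3)*1/10)*478 = -2/((4/3)*1*(1/10))*478 = -2/2/15*478 = -2*15/2*478 = -15*478 = -7170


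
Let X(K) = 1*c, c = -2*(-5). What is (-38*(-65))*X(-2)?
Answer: 24700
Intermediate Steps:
c = 10
X(K) = 10 (X(K) = 1*10 = 10)
(-38*(-65))*X(-2) = -38*(-65)*10 = 2470*10 = 24700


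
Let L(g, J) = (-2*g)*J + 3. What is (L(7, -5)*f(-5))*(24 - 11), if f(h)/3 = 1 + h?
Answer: -11388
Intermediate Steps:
L(g, J) = 3 - 2*J*g (L(g, J) = -2*J*g + 3 = 3 - 2*J*g)
f(h) = 3 + 3*h (f(h) = 3*(1 + h) = 3 + 3*h)
(L(7, -5)*f(-5))*(24 - 11) = ((3 - 2*(-5)*7)*(3 + 3*(-5)))*(24 - 11) = ((3 + 70)*(3 - 15))*13 = (73*(-12))*13 = -876*13 = -11388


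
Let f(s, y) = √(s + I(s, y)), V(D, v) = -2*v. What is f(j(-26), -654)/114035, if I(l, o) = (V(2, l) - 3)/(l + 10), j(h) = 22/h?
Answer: 3*I*√910/10377185 ≈ 8.7209e-6*I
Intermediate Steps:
I(l, o) = (-3 - 2*l)/(10 + l) (I(l, o) = (-2*l - 3)/(l + 10) = (-3 - 2*l)/(10 + l))
f(s, y) = √(s + (-3 - 2*s)/(10 + s))
f(j(-26), -654)/114035 = √((-3 + (22/(-26))² + 8*(22/(-26)))/(10 + 22/(-26)))/114035 = √((-3 + (22*(-1/26))² + 8*(22*(-1/26)))/(10 + 22*(-1/26)))*(1/114035) = √((-3 + (-11/13)² + 8*(-11/13))/(10 - 11/13))*(1/114035) = √((-3 + 121/169 - 88/13)/(119/13))*(1/114035) = √((13/119)*(-1530/169))*(1/114035) = √(-90/91)*(1/114035) = (3*I*√910/91)*(1/114035) = 3*I*√910/10377185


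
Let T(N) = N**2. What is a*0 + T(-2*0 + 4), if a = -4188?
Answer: 16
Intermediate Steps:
a*0 + T(-2*0 + 4) = -4188*0 + (-2*0 + 4)**2 = 0 + (0 + 4)**2 = 0 + 4**2 = 0 + 16 = 16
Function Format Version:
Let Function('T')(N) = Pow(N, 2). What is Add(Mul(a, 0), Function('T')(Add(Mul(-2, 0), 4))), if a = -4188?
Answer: 16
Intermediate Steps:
Add(Mul(a, 0), Function('T')(Add(Mul(-2, 0), 4))) = Add(Mul(-4188, 0), Pow(Add(Mul(-2, 0), 4), 2)) = Add(0, Pow(Add(0, 4), 2)) = Add(0, Pow(4, 2)) = Add(0, 16) = 16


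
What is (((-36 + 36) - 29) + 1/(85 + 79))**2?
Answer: 22610025/26896 ≈ 840.65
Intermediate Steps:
(((-36 + 36) - 29) + 1/(85 + 79))**2 = ((0 - 29) + 1/164)**2 = (-29 + 1/164)**2 = (-4755/164)**2 = 22610025/26896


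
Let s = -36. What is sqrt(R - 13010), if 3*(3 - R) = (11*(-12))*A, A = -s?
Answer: I*sqrt(11423) ≈ 106.88*I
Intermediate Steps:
A = 36 (A = -1*(-36) = 36)
R = 1587 (R = 3 - 11*(-12)*36/3 = 3 - (-44)*36 = 3 - 1/3*(-4752) = 3 + 1584 = 1587)
sqrt(R - 13010) = sqrt(1587 - 13010) = sqrt(-11423) = I*sqrt(11423)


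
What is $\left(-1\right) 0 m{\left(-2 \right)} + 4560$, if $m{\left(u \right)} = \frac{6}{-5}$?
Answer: $4560$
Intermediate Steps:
$m{\left(u \right)} = - \frac{6}{5}$ ($m{\left(u \right)} = 6 \left(- \frac{1}{5}\right) = - \frac{6}{5}$)
$\left(-1\right) 0 m{\left(-2 \right)} + 4560 = \left(-1\right) 0 \left(- \frac{6}{5}\right) + 4560 = 0 \left(- \frac{6}{5}\right) + 4560 = 0 + 4560 = 4560$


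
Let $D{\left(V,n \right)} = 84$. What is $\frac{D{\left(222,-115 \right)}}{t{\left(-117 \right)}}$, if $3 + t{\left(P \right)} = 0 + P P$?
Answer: $\frac{14}{2281} \approx 0.0061377$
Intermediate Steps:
$t{\left(P \right)} = -3 + P^{2}$ ($t{\left(P \right)} = -3 + \left(0 + P P\right) = -3 + \left(0 + P^{2}\right) = -3 + P^{2}$)
$\frac{D{\left(222,-115 \right)}}{t{\left(-117 \right)}} = \frac{84}{-3 + \left(-117\right)^{2}} = \frac{84}{-3 + 13689} = \frac{84}{13686} = 84 \cdot \frac{1}{13686} = \frac{14}{2281}$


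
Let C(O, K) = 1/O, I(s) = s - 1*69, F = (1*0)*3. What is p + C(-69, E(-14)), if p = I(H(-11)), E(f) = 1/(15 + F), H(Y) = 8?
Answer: -4210/69 ≈ -61.014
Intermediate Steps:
F = 0 (F = 0*3 = 0)
I(s) = -69 + s (I(s) = s - 69 = -69 + s)
E(f) = 1/15 (E(f) = 1/(15 + 0) = 1/15)
p = -61 (p = -69 + 8 = -61)
p + C(-69, E(-14)) = -61 + 1/(-69) = -61 - 1/69 = -4210/69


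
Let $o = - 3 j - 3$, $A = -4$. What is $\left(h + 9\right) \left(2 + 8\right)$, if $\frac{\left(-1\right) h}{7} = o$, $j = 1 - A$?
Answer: $1350$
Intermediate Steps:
$j = 5$ ($j = 1 - -4 = 1 + 4 = 5$)
$o = -18$ ($o = \left(-3\right) 5 - 3 = -15 - 3 = -18$)
$h = 126$ ($h = \left(-7\right) \left(-18\right) = 126$)
$\left(h + 9\right) \left(2 + 8\right) = \left(126 + 9\right) \left(2 + 8\right) = 135 \cdot 10 = 1350$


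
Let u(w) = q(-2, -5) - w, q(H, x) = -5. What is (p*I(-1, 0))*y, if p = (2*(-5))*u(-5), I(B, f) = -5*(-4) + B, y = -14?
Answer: 0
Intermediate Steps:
I(B, f) = 20 + B
u(w) = -5 - w
p = 0 (p = (2*(-5))*(-5 - 1*(-5)) = -10*(-5 + 5) = -10*0 = 0)
(p*I(-1, 0))*y = (0*(20 - 1))*(-14) = (0*19)*(-14) = 0*(-14) = 0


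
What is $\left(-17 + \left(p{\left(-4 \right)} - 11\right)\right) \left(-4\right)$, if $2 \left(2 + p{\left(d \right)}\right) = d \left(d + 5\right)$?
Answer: $128$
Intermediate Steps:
$p{\left(d \right)} = -2 + \frac{d \left(5 + d\right)}{2}$ ($p{\left(d \right)} = -2 + \frac{d \left(d + 5\right)}{2} = -2 + \frac{d \left(5 + d\right)}{2}$)
$\left(-17 + \left(p{\left(-4 \right)} - 11\right)\right) \left(-4\right) = \left(-17 + \left(\left(-2 + \frac{\left(-4\right)^{2}}{2} + \frac{5}{2} \left(-4\right)\right) - 11\right)\right) \left(-4\right) = \left(-17 - 15\right) \left(-4\right) = \left(-32\right) \left(-4\right) = 128$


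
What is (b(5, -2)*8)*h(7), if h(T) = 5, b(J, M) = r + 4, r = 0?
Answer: 160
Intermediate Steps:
b(J, M) = 4 (b(J, M) = 0 + 4 = 4)
(b(5, -2)*8)*h(7) = (4*8)*5 = 32*5 = 160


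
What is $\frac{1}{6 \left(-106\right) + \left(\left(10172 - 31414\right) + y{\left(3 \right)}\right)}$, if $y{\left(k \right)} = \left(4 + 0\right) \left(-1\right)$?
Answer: $- \frac{1}{21882} \approx -4.57 \cdot 10^{-5}$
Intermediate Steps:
$y{\left(k \right)} = -4$ ($y{\left(k \right)} = 4 \left(-1\right) = -4$)
$\frac{1}{6 \left(-106\right) + \left(\left(10172 - 31414\right) + y{\left(3 \right)}\right)} = \frac{1}{6 \left(-106\right) + \left(\left(10172 - 31414\right) - 4\right)} = \frac{1}{-636 - 21246} = \frac{1}{-21882} = - \frac{1}{21882}$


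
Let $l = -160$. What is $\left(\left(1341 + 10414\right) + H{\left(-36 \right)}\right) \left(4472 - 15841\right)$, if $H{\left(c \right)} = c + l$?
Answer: $-131414271$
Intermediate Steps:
$H{\left(c \right)} = -160 + c$ ($H{\left(c \right)} = c - 160 = -160 + c$)
$\left(\left(1341 + 10414\right) + H{\left(-36 \right)}\right) \left(4472 - 15841\right) = \left(\left(1341 + 10414\right) - 196\right) \left(4472 - 15841\right) = \left(11755 - 196\right) \left(-11369\right) = 11559 \left(-11369\right) = -131414271$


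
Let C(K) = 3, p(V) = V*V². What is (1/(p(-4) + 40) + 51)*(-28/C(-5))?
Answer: -8561/18 ≈ -475.61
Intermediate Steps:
p(V) = V³
(1/(p(-4) + 40) + 51)*(-28/C(-5)) = (1/((-4)³ + 40) + 51)*(-28/3) = (1/(-64 + 40) + 51)*(-28*⅓) = (1/(-24) + 51)*(-28/3) = (-1/24 + 51)*(-28/3) = (1223/24)*(-28/3) = -8561/18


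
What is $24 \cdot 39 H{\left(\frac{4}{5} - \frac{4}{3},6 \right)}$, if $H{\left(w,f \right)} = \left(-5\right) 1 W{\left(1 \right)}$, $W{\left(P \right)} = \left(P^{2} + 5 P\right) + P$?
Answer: $-32760$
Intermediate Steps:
$W{\left(P \right)} = P^{2} + 6 P$
$H{\left(w,f \right)} = -35$ ($H{\left(w,f \right)} = \left(-5\right) 1 \cdot 1 \left(6 + 1\right) = - 5 \cdot 1 \cdot 7 = \left(-5\right) 7 = -35$)
$24 \cdot 39 H{\left(\frac{4}{5} - \frac{4}{3},6 \right)} = 24 \cdot 39 \left(-35\right) = 936 \left(-35\right) = -32760$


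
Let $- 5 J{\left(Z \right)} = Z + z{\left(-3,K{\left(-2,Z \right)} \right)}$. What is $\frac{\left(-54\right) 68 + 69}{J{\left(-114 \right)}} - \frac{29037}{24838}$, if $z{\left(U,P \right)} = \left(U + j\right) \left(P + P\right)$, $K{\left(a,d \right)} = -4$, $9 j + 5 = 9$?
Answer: $- \frac{1012889571}{5228399} \approx -193.73$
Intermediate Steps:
$j = \frac{4}{9}$ ($j = - \frac{5}{9} + \frac{1}{9} \cdot 9 = - \frac{5}{9} + 1 = \frac{4}{9} \approx 0.44444$)
$z{\left(U,P \right)} = 2 P \left(\frac{4}{9} + U\right)$ ($z{\left(U,P \right)} = \left(U + \frac{4}{9}\right) \left(P + P\right) = \left(\frac{4}{9} + U\right) 2 P = 2 P \left(\frac{4}{9} + U\right)$)
$J{\left(Z \right)} = - \frac{184}{45} - \frac{Z}{5}$ ($J{\left(Z \right)} = - \frac{Z + \frac{2}{9} \left(-4\right) \left(4 + 9 \left(-3\right)\right)}{5} = - \frac{Z + \frac{2}{9} \left(-4\right) \left(4 - 27\right)}{5} = - \frac{Z + \frac{2}{9} \left(-4\right) \left(-23\right)}{5} = - \frac{Z + \frac{184}{9}}{5} = - \frac{\frac{184}{9} + Z}{5} = - \frac{184}{45} - \frac{Z}{5}$)
$\frac{\left(-54\right) 68 + 69}{J{\left(-114 \right)}} - \frac{29037}{24838} = \frac{\left(-54\right) 68 + 69}{- \frac{184}{45} - - \frac{114}{5}} - \frac{29037}{24838} = \frac{-3672 + 69}{- \frac{184}{45} + \frac{114}{5}} - \frac{29037}{24838} = - \frac{3603}{\frac{842}{45}} - \frac{29037}{24838} = \left(-3603\right) \frac{45}{842} - \frac{29037}{24838} = - \frac{162135}{842} - \frac{29037}{24838} = - \frac{1012889571}{5228399}$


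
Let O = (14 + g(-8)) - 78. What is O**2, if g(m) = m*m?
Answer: 0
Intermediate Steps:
g(m) = m**2
O = 0 (O = (14 + (-8)**2) - 78 = (14 + 64) - 78 = 78 - 78 = 0)
O**2 = 0**2 = 0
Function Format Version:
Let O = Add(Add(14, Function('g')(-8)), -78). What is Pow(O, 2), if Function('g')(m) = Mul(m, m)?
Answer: 0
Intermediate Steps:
Function('g')(m) = Pow(m, 2)
O = 0 (O = Add(Add(14, Pow(-8, 2)), -78) = Add(Add(14, 64), -78) = Add(78, -78) = 0)
Pow(O, 2) = Pow(0, 2) = 0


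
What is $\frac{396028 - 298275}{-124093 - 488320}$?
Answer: $- \frac{97753}{612413} \approx -0.15962$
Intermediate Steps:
$\frac{396028 - 298275}{-124093 - 488320} = \frac{97753}{-612413} = 97753 \left(- \frac{1}{612413}\right) = - \frac{97753}{612413}$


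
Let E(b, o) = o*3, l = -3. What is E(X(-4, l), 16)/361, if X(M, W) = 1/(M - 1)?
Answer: 48/361 ≈ 0.13296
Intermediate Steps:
X(M, W) = 1/(-1 + M)
E(b, o) = 3*o
E(X(-4, l), 16)/361 = (3*16)/361 = 48*(1/361) = 48/361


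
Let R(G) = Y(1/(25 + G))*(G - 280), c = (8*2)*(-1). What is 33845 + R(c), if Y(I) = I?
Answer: 304309/9 ≈ 33812.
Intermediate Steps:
c = -16 (c = 16*(-1) = -16)
R(G) = (-280 + G)/(25 + G) (R(G) = (G - 280)/(25 + G) = (-280 + G)/(25 + G))
33845 + R(c) = 33845 + (-280 - 16)/(25 - 16) = 33845 - 296/9 = 304309/9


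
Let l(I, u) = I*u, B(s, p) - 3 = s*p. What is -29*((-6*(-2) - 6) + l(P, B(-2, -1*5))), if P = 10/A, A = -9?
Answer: 2204/9 ≈ 244.89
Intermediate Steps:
P = -10/9 (P = 10/(-9) = 10*(-1/9) = -10/9 ≈ -1.1111)
B(s, p) = 3 + p*s (B(s, p) = 3 + s*p = 3 + p*s)
-29*((-6*(-2) - 6) + l(P, B(-2, -1*5))) = -29*((-6*(-2) - 6) - 10*(3 - 1*5*(-2))/9) = -29*((12 - 6) - 10*(3 - 5*(-2))/9) = -29*(6 - 10*(3 + 10)/9) = -29*(6 - 10/9*13) = -29*(6 - 130/9) = -29*(-76/9) = 2204/9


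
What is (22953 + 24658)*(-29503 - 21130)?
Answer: -2410687763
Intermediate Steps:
(22953 + 24658)*(-29503 - 21130) = 47611*(-50633) = -2410687763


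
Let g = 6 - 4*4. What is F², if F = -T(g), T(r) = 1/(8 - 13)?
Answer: 1/25 ≈ 0.040000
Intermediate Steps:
g = -10 (g = 6 - 16 = -10)
T(r) = -⅕ (T(r) = 1/(-5) = -⅕)
F = ⅕ (F = -1*(-⅕) = ⅕ ≈ 0.20000)
F² = (⅕)² = 1/25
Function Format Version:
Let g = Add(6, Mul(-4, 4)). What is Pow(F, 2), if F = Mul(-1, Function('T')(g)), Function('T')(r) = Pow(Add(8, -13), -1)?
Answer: Rational(1, 25) ≈ 0.040000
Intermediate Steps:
g = -10 (g = Add(6, -16) = -10)
Function('T')(r) = Rational(-1, 5) (Function('T')(r) = Pow(-5, -1) = Rational(-1, 5))
F = Rational(1, 5) (F = Mul(-1, Rational(-1, 5)) = Rational(1, 5) ≈ 0.20000)
Pow(F, 2) = Pow(Rational(1, 5), 2) = Rational(1, 25)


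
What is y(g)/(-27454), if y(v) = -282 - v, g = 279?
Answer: 561/27454 ≈ 0.020434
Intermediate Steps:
y(g)/(-27454) = (-282 - 1*279)/(-27454) = (-282 - 279)*(-1/27454) = -561*(-1/27454) = 561/27454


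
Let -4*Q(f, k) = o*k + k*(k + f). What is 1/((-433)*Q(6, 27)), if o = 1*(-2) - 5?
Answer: 2/151983 ≈ 1.3159e-5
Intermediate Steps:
o = -7 (o = -2 - 5 = -7)
Q(f, k) = 7*k/4 - k*(f + k)/4 (Q(f, k) = -(-7*k + k*(k + f))/4 = -(-7*k + k*(f + k))/4 = 7*k/4 - k*(f + k)/4)
1/((-433)*Q(6, 27)) = 1/((-433)*(((¼)*27*(7 - 1*6 - 1*27)))) = -4/(27*(7 - 6 - 27))/433 = -1/(433*((¼)*27*(-26))) = -1/(433*(-351/2)) = -1/433*(-2/351) = 2/151983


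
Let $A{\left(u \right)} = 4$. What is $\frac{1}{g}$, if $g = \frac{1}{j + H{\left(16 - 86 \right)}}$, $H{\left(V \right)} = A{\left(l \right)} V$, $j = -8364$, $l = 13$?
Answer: $-8644$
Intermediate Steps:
$H{\left(V \right)} = 4 V$
$g = - \frac{1}{8644}$ ($g = \frac{1}{-8364 + 4 \left(16 - 86\right)} = \frac{1}{-8364 + 4 \left(-70\right)} = \frac{1}{-8364 - 280} = \frac{1}{-8644} = - \frac{1}{8644} \approx -0.00011569$)
$\frac{1}{g} = \frac{1}{- \frac{1}{8644}} = -8644$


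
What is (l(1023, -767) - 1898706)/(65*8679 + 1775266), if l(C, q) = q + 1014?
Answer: -1898459/2339401 ≈ -0.81151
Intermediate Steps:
l(C, q) = 1014 + q
(l(1023, -767) - 1898706)/(65*8679 + 1775266) = ((1014 - 767) - 1898706)/(65*8679 + 1775266) = (247 - 1898706)/(564135 + 1775266) = -1898459/2339401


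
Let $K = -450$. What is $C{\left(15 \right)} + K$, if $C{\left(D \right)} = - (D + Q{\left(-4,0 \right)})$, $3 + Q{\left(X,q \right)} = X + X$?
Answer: $-454$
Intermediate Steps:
$Q{\left(X,q \right)} = -3 + 2 X$ ($Q{\left(X,q \right)} = -3 + \left(X + X\right) = -3 + 2 X$)
$C{\left(D \right)} = 11 - D$ ($C{\left(D \right)} = - (D + \left(-3 + 2 \left(-4\right)\right)) = - (D - 11) = - (-11 + D) = 11 - D$)
$C{\left(15 \right)} + K = \left(11 - 15\right) - 450 = -4 - 450 = -454$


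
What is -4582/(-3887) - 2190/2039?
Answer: 830168/7925593 ≈ 0.10475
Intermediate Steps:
-4582/(-3887) - 2190/2039 = -4582*(-1/3887) - 2190*1/2039 = 4582/3887 - 2190/2039 = 830168/7925593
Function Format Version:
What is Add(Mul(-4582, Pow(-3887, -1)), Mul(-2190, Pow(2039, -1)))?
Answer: Rational(830168, 7925593) ≈ 0.10475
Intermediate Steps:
Add(Mul(-4582, Pow(-3887, -1)), Mul(-2190, Pow(2039, -1))) = Add(Mul(-4582, Rational(-1, 3887)), Mul(-2190, Rational(1, 2039))) = Add(Rational(4582, 3887), Rational(-2190, 2039)) = Rational(830168, 7925593)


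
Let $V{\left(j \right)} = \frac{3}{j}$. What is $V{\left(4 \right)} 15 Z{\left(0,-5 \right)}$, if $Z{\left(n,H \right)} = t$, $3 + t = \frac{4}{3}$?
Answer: $- \frac{75}{4} \approx -18.75$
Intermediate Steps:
$t = - \frac{5}{3}$ ($t = -3 + \frac{4}{3} = - \frac{5}{3} \approx -1.6667$)
$Z{\left(n,H \right)} = - \frac{5}{3}$
$V{\left(4 \right)} 15 Z{\left(0,-5 \right)} = \frac{3}{4} \cdot 15 \left(- \frac{5}{3}\right) = \frac{45}{4} \left(- \frac{5}{3}\right) = - \frac{75}{4}$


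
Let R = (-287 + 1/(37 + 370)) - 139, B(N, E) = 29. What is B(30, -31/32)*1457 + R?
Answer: 17023590/407 ≈ 41827.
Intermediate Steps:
R = -173381/407 (R = (-287 + 1/407) - 139 = -116808/407 - 139 = -173381/407 ≈ -426.00)
B(30, -31/32)*1457 + R = 29*1457 - 173381/407 = 42253 - 173381/407 = 17023590/407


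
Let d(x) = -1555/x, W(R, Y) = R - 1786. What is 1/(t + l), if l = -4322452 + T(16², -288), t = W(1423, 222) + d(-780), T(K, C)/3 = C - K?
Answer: -156/674613421 ≈ -2.3124e-7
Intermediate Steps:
W(R, Y) = -1786 + R
T(K, C) = -3*K + 3*C (T(K, C) = 3*(C - K) = -3*K + 3*C)
t = -56317/156 (t = (-1786 + 1423) - 1555/(-780) = -363 - 1555*(-1/780) = -363 + 311/156 = -56317/156 ≈ -361.01)
l = -4324084 (l = -4322452 + (-3*16² + 3*(-288)) = -4322452 + (-3*256 - 864) = -4322452 + (-768 - 864) = -4322452 - 1632 = -4324084)
1/(t + l) = 1/(-56317/156 - 4324084) = 1/(-674613421/156) = -156/674613421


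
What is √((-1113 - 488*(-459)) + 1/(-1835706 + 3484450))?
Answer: √151466160055523722/824372 ≈ 472.10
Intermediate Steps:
√((-1113 - 488*(-459)) + 1/(-1835706 + 3484450)) = √((-1113 + 223992) + 1/1648744) = √(222879 + 1/1648744) = √(367470413977/1648744) = √151466160055523722/824372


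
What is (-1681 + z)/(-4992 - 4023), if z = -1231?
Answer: 2912/9015 ≈ 0.32302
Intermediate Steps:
(-1681 + z)/(-4992 - 4023) = (-1681 - 1231)/(-4992 - 4023) = -2912/(-9015) = -2912*(-1/9015) = 2912/9015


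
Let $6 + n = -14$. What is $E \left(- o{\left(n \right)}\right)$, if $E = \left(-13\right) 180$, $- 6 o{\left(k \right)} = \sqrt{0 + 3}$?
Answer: $- 390 \sqrt{3} \approx -675.5$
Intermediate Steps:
$n = -20$ ($n = -6 - 14 = -20$)
$o{\left(k \right)} = - \frac{\sqrt{3}}{6}$ ($o{\left(k \right)} = - \frac{\sqrt{0 + 3}}{6} = - \frac{\sqrt{3}}{6}$)
$E = -2340$
$E \left(- o{\left(n \right)}\right) = - 2340 \left(- \frac{\left(-1\right) \sqrt{3}}{6}\right) = - 2340 \frac{\sqrt{3}}{6} = - 390 \sqrt{3}$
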